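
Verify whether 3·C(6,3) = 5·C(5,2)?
False

Reasoning: Absorption identity k·C(n,k) = n·C(n-1,k-1). LHS = 3·20 = 60; RHS = 5·10 = 50.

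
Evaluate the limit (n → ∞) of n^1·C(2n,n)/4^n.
C(2n,n) ~ 4^n/√(πn), so n^1·C(2n,n)/4^n ~ n^(1 − 1/2)/√π → ∞.
Final answer: ∞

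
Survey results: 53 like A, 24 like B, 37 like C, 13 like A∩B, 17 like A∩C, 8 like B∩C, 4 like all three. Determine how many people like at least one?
80

|A∪B∪C| = 53+24+37-13-17-8+4 = 80.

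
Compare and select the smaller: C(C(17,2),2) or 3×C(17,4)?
3×C(17,4)

C(C(17,2),2)=9,180, 3×C(17,4)=7,140.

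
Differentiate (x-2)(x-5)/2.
(2x - 7)/2

d/dx[(x-2)(x-5)] = (x-5) + (x-2) = 2x - 7. Dividing by 2 gives (2x - 7)/2.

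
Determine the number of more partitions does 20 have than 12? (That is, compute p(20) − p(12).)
550
Pentagonal recurrence p(n) = p(n−1) + p(n−2) − p(n−5) − p(n−7) + …: p(20) = p(19) + p(18) − p(15) − p(13) + p(8) + p(5) = 490 + 385 − 176 − 101 + 22 + 7 = 627.
p(12) = p(11) + p(10) − p(7) − p(5) + p(0) = 56 + 42 − 15 − 7 + 1 = 77.
Difference = 627 − 77 = 550.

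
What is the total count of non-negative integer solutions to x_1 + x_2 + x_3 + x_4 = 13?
560

Working:
C(13+4-1, 4-1) = 560.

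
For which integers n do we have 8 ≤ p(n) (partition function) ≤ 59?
6, 7, 8, 9, 10, 11

Solution: Tabulating p(n) via p(n) = p(n−1) + p(n−2) − p(n−5) − p(n−7) + …: p(5)=7; p(6)=11; p(7)=15; p(8)=22; p(9)=30; p(10)=42; p(11)=56; p(12)=77. So valid n = 6, 7, 8, 9, 10, 11.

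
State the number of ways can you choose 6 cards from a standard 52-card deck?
20,358,520

Explanation: C(52,6) = 20,358,520.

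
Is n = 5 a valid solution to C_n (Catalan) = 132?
C_5 = C(10,5)/(5+1) = 252/6 = 42, which does not equal 132.
Final answer: No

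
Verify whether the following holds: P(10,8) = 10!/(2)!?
Permutation formula P(n,k) = n!/(n-k)!: 10!/2! = 3,628,800/2 = 1,814,400 = P(10,8). The statement holds.

Answer: True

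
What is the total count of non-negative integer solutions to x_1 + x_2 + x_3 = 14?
120

Solution: C(14+3-1, 3-1) = 120.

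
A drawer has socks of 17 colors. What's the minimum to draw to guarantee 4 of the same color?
52

Reasoning: Worst case: 3 of each = 51. One more: 52.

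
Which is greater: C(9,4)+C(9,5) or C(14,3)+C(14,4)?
C(14,3)+C(14,4)

Working:
First=252, Second=1,365.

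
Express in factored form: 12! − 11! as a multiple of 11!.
11 × 11! = 439,084,800

Reasoning: 12! − 11! = 12·11! − 11! = (12 − 1)·11! = 11 × 11! = 439,084,800.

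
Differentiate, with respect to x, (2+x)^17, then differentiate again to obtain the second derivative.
First derivative: 17(2+x)^{16}. Second derivative: 17·16·(2+x)^{15} = 272(2+x)^{15}.
Final answer: 272(2+x)^15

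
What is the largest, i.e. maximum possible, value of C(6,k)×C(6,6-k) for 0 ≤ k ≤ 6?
400

C(6,k)·C(6,6-k) = C(6,k)², maximised at the centre k = 3: C(6,3)² = 400.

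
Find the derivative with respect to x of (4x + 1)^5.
20(4x + 1)^4

Chain rule: 5(4x+1)^{4} × 4 = 20(4x+1)^{4}.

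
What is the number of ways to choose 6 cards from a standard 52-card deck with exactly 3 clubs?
2,613,754

Working:
13 clubs and 39 non-clubs: C(13,3) × C(39,3) = 286 × 9139 = 2,613,754.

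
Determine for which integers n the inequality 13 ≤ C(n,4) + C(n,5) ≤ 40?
6

C(5,4)+C(5,5)=6; C(6,4)+C(6,5)=21; C(7,4)+C(7,5)=56. So valid n = 6.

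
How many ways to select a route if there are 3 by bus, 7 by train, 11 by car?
21

By the addition principle: 3 + 7 + 11 = 21.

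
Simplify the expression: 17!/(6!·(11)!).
12,376

Solution: This is C(17,6) = 12,376.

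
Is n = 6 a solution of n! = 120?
No

Working:
6! = 6·5! = 6·120 = 720, which does not equal 120.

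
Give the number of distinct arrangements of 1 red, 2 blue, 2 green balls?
30

Multinomial: 5!/(1! × 2! × 2!) = 30.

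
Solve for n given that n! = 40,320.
8

Solution: n! is strictly increasing. 6! = 720, 7! = 5,040, 8! = 40,320 ✓. So n = 8.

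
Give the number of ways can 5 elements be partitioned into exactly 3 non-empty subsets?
25

Solution: This equals S(5,3), the Stirling number of the 2nd kind.
Using the Stirling recurrence: S(n,k) = k·S(n-1,k) + S(n-1,k-1)
S(5,3) = 3·S(4,3) + S(4,2)
         = 3·6 + 7
         = 18 + 7
         = 25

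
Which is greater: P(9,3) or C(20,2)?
P(9,3)

Working:
P(9,3)=504, C(20,2)=190.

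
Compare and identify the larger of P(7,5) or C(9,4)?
P(7,5)=2,520, C(9,4)=126.
Final answer: P(7,5)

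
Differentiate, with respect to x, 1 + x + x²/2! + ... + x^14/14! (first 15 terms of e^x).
Differentiating term by term gives the first 14 terms of e^x.
Final answer: 1 + x + x²/2! + ... + x^13/13!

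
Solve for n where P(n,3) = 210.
7

Solution: P(n,3) = n(n−1)(n−2) is increasing in n; n(n−1)(n−2) ≈ (n−1)^3 = 210 gives n ≈ 6.9. Check: P(5,3) = 60, P(6,3) = 120, P(7,3) = 210 ✓. So n = 7.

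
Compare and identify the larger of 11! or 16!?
16!

Explanation: 11!=39,916,800, 16!=20,922,789,888,000. 16! > 11!.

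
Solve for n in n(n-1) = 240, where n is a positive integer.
16

Explanation: n² − n − 240 = 0, so n = (1 ± √(1 + 4·240))/2 = (1 ± √961)/2 = (1 ± 31)/2, i.e. n = 16 or n = -15. Taking the positive root, n = 16 (check: 16×15 = 240).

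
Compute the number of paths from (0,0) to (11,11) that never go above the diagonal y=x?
58,786

Working:
Counted by the Catalan number C_11: C_11 = C(22,11)/(11+1) = 705,432/12 = 58,786.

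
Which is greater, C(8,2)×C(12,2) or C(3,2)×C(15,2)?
C(8,2)×C(12,2)
C(8,2)×C(12,2)=1,848, C(3,2)×C(15,2)=315.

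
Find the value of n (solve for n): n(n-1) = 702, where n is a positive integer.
27
n² − n − 702 = 0, so n = (1 ± √(1 + 4·702))/2 = (1 ± √2,809)/2 = (1 ± 53)/2, i.e. n = 27 or n = -26. Taking the positive root, n = 27 (check: 27×26 = 702).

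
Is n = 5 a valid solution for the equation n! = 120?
Yes

Reasoning: 5! = 5·4! = 5·24 = 120, which equals 120.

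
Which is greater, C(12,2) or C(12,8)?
C(12,8)

Reasoning: C(12,2)=66, C(12,8)=495.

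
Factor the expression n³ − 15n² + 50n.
n³ − 15n² + 50n = n(n² − 15n + 50) = n(n − 5)(n − 10).

Answer: n(n − 5)(n − 10)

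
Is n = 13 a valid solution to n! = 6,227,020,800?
Yes

13! = 13·12! = 13·479,001,600 = 6,227,020,800, which equals 6,227,020,800.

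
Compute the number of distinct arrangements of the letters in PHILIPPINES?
1,108,800
Word has 11 letters (P=3, H=1, I=3, L=1, N=1, E=1, S=1). Arrangements: 11!/Π(k!) = 1,108,800.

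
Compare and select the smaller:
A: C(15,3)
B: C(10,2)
B

Solution: A=C(15,3)=455, B=C(10,2)=45.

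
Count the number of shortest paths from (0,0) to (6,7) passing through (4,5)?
To (4,5): C(9,4)=126. From there: C(4,2)=6. Total: 756.
Final answer: 756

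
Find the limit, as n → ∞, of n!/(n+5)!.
0

Explanation: n!/(n+5)! = 1/[(n+1)(n+2)···(n+5)] → 0 as n → ∞.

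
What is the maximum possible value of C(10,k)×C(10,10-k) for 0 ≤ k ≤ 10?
63,504

C(10,k)·C(10,10-k) = C(10,k)², maximised at the centre k = 5: C(10,5)² = 63,504.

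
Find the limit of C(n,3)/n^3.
C(n,3) ≈ n^3/3! for large n. Limit = 1/3! = 1/6.

Answer: 1/6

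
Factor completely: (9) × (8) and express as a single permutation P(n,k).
Product of 2 consecutive descending integers starting at 9: P(9,2) = 9!/7! = 72.

Answer: P(9,2) = 9!/(7)!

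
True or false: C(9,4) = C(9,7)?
False

Working:
C(9,4) = 126 but C(9,7) = 36; symmetry gives C(9,4) = C(9,5), not C(9,7).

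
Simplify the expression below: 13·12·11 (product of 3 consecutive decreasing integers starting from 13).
1,716
This is P(13,3) = 13!/(10)! = 1,716.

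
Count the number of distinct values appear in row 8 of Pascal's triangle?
5

Reasoning: Row 8 has entries C(8,0)..C(8,8); by symmetry C(8,k)=C(8,8-k), giving 5 distinct values.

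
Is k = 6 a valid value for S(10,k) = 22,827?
Yes
S(10,6) = 6·S(9,6) + S(9,5) = 6·2,646 + 6,951 = 22,827, which equals 22,827.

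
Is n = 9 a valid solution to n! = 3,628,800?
No

Explanation: 9! = 9·8! = 9·40,320 = 362,880, which does not equal 3,628,800.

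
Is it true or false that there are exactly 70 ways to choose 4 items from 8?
True

Explanation: C(8,4) = 70.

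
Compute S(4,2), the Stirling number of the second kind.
7

Solution: Using the Stirling recurrence: S(n,k) = k·S(n-1,k) + S(n-1,k-1)
S(4,2) = 2·S(3,2) + S(3,1)
         = 2·3 + 1
         = 6 + 1
         = 7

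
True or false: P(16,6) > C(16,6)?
True
P(16,6) = 5,765,760 and C(16,6) = 8,008; P(n,r) = r! × C(n,r) so P > C whenever r ≥ 2.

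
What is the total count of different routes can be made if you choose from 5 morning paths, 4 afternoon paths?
By the multiplication principle: 5 × 4 = 20.

Answer: 20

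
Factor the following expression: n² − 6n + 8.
(n − 2)(n − 4)

Solution: Seek roots whose sum is 6 and product is 8: (2, 4). So n² − 6n + 8 = (n − 2)(n − 4).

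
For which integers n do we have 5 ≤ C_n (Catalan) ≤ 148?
3, 4, 5, 6
C_2=2; C_3=5; C_4=14; C_5=42; C_6=132; C_7=429. So valid n = 3, 4, 5, 6.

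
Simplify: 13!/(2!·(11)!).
78
This is C(13,2) = 78.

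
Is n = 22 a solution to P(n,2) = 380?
No

Explanation: P(22,2) = 22·21 = 462, which does not equal 380.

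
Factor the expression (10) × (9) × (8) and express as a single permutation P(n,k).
P(10,3) = 10!/(7)!

Solution: Product of 3 consecutive descending integers starting at 10: P(10,3) = 10!/7! = 720.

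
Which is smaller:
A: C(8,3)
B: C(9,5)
A

Explanation: A=C(8,3)=56, B=C(9,5)=126.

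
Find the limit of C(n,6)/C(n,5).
∞

Explanation: C(n,6)/C(n,5) = (n-5)/6 → ∞ as n → ∞.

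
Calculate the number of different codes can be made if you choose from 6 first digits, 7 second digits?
42

Working:
By the multiplication principle: 6 × 7 = 42.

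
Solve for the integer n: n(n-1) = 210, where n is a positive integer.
15

Reasoning: n² − n − 210 = 0, so n = (1 ± √(1 + 4·210))/2 = (1 ± √841)/2 = (1 ± 29)/2, i.e. n = 15 or n = -14. Taking the positive root, n = 15 (check: 15×14 = 210).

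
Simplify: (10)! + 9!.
(10)! + 9! = (10)·9! + 9! = (10+1)·9! = 11·9! = 3,991,680.
Final answer: 3,991,680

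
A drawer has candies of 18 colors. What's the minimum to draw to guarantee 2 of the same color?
19

Worst case: 1 of each = 18. One more: 19.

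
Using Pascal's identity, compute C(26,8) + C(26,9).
C(26,8) + C(26,9) = C(27,9) = 4,686,825.
Final answer: 4,686,825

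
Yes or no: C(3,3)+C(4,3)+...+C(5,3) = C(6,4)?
Yes

Hockey stick identity gives Σ = C(6,4) = 15; RHS C(6,4) = 15.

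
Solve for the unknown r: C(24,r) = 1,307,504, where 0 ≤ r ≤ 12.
9

Working:
C(24,r) is increasing for 0 ≤ r ≤ 12. Stepping up (C(24,r+1) = C(24,r)·(24−r)/(r+1)): C(24,1) = 24, C(24,2) = 276, C(24,3) = 2,024, C(24,4) = 10,626, C(24,5) = 42,504, C(24,6) = 134,596, C(24,7) = 346,104, C(24,8) = 735,471, C(24,9) = 1,307,504 ✓. So r = 9.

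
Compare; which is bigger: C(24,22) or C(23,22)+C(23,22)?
C(24,22)

Reasoning: C(24,22)=276; C(23,22)+C(23,22)=23+23=46.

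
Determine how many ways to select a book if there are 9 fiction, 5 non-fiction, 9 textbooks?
23

Solution: By the addition principle: 9 + 5 + 9 = 23.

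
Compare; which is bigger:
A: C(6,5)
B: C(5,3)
B

Solution: A=C(6,5)=6, B=C(5,3)=10.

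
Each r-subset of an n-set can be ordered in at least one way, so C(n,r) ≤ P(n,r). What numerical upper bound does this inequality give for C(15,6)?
3,603,600

Solution: P(15,6) = 15·14·13·12·11·10 = 3,603,600, so C(15,6) ≤ 3,603,600. (The bound is loose by a factor of 6! = 720: C(15,6) = 3,603,600/720 = 5,005.)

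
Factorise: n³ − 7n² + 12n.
n(n − 3)(n − 4)

n³ − 7n² + 12n = n(n² − 7n + 12) = n(n − 3)(n − 4).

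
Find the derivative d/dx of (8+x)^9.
Using the power rule: d/dx (8+x)^9 = 9(8+x)^{8}.
Final answer: 9(8+x)^8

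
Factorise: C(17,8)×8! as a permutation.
P(17,8)

Reasoning: C(17,8)×8! = [17!/(8!(9)!)]×8! = 17!/(9)! = P(17,8) = 980,179,200.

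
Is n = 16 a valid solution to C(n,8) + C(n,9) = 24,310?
Yes

Solution: C(16,8) + C(16,9) = 12,870 + 11,440 = 24,310, which equals 24,310.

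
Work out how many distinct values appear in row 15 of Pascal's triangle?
8

Solution: Row 15 has entries C(15,0)..C(15,15); by symmetry C(15,k)=C(15,15-k), giving 8 distinct values.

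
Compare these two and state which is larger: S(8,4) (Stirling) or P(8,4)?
S(8,4)

Solution: S(8,4) = 4·S(7,4) + S(7,3) = 4·350 + 301 = 1,701; P(8,4) = 1,680.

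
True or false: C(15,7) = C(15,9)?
False

Solution: C(15,7) = 6,435 but C(15,9) = 5,005; symmetry gives C(15,7) = C(15,8), not C(15,9).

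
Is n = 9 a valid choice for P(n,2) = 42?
No
P(9,2) = 9·8 = 72, which does not equal 42.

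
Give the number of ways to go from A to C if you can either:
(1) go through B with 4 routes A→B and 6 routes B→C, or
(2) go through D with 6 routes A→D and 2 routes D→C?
Route via B: 4×6=24. Route via D: 6×2=12. Total: 36.

Answer: 36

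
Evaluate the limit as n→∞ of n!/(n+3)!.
n!/(n+3)! = 1/[(n+1)(n+2)(n+3)] → 0 as n → ∞.

Answer: 0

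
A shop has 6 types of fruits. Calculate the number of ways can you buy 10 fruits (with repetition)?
Stars and bars: C(10+6-1, 10) = C(15, 10) = 3,003.

Answer: 3,003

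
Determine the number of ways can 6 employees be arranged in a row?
Arrangements of 6 distinct objects: 6! = 720.
Final answer: 720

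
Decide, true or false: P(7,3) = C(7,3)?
False
P(7,3) = 210 but C(7,3) = 35; they differ by a factor of 3! = 6, so the statement does not hold.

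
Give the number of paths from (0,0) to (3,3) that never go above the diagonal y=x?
5

Working:
Counted by the Catalan number C_3: C_3 = C(6,3)/(3+1) = 20/4 = 5.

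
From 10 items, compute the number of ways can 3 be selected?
C(10,3) = 10! / (3! × (10-3)!)
         = 10! / (3! × 7!)
         = 120
Final answer: 120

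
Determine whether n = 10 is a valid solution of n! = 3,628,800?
Yes

Explanation: 10! = 10·9! = 10·362,880 = 3,628,800, which equals 3,628,800.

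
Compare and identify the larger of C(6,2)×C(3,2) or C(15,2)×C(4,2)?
C(15,2)×C(4,2)

Reasoning: C(6,2)×C(3,2)=45, C(15,2)×C(4,2)=630.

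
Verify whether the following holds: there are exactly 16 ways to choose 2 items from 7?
False

Explanation: C(7,2) = 21 ≠ 16.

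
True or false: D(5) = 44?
True

Explanation: Derangements of 5 elements: D(5) = (5-1)·[D(4) + D(3)] = 4·[9 + 2] = 44.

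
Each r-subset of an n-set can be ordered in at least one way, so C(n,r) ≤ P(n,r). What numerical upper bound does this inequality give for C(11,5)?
P(11,5) = 11·10·9·8·7 = 55,440, so C(11,5) ≤ 55,440. (The bound is loose by a factor of 5! = 120: C(11,5) = 55,440/120 = 462.)
Final answer: 55,440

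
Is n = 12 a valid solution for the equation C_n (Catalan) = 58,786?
No

Solution: C_12 = C(24,12)/(12+1) = 2,704,156/13 = 208,012, which does not equal 58,786.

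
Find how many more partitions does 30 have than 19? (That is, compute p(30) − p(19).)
5,114

Reasoning: Pentagonal recurrence p(n) = p(n−1) + p(n−2) − p(n−5) − p(n−7) + …: p(30) = p(29) + p(28) − p(25) − p(23) + p(18) + p(15) − p(8) − p(4) = 4,565 + 3,718 − 1,958 − 1,255 + 385 + 176 − 22 − 5 = 5,604.
p(19) = p(18) + p(17) − p(14) − p(12) + p(7) + p(4) = 385 + 297 − 135 − 77 + 15 + 5 = 490.
Difference = 5,604 − 490 = 5,114.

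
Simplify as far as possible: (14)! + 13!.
(14)! + 13! = (14)·13! + 13! = (14+1)·13! = 15·13! = 93,405,312,000.
Final answer: 93,405,312,000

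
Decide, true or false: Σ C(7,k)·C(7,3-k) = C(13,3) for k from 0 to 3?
False

Explanation: Vandermonde's identity gives C(14,3) = 364; RHS C(13,3) = 286.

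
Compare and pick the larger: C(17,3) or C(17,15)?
C(17,3)
C(17,3)=680, C(17,15)=136.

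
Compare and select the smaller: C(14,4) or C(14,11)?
C(14,11)

Explanation: C(14,4)=1,001, C(14,11)=364.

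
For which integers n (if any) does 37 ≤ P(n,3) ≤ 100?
5

Explanation: P(4,3)=24; P(5,3)=60; P(6,3)=120. So valid n = 5.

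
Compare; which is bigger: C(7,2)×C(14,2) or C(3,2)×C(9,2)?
C(7,2)×C(14,2)

Reasoning: C(7,2)×C(14,2)=1,911, C(3,2)×C(9,2)=108.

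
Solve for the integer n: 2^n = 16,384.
14

Solution: 16,384 = 1,024 × 16 = 2^10 × 2^4 = 2^14, so n = 14.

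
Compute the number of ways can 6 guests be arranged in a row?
720

Arrangements of 6 distinct objects: 6! = 720.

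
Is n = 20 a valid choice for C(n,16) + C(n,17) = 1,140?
No
C(20,16) + C(20,17) = 4,845 + 1,140 = 5,985, which does not equal 1,140.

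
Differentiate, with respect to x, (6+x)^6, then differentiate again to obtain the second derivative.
30(6+x)^4

Explanation: First derivative: 6(6+x)^{5}. Second derivative: 6·5·(6+x)^{4} = 30(6+x)^{4}.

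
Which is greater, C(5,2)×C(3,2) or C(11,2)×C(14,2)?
C(11,2)×C(14,2)

Reasoning: C(5,2)×C(3,2)=30, C(11,2)×C(14,2)=5,005.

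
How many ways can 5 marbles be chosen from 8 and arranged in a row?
6,720
P(8,5) = 8!/(8-5)! = 6,720.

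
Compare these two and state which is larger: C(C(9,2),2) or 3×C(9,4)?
C(C(9,2),2)

Reasoning: C(C(9,2),2)=630, 3×C(9,4)=378.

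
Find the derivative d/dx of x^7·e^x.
(7x^6 + x^7)e^x
Product rule: d/dx[x^7]·e^x + x^7·d/dx[e^x] = 7x^{6}e^x + x^7e^x.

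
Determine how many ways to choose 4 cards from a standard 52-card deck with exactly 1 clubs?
13 clubs and 39 non-clubs: C(13,1) × C(39,3) = 13 × 9139 = 118,807.

Answer: 118,807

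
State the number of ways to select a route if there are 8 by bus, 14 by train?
22

Explanation: By the addition principle: 8 + 14 = 22.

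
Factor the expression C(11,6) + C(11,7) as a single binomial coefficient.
C(12,7)

Solution: By Pascal's identity: C(11,6) + C(11,7) = C(12,7) = 792.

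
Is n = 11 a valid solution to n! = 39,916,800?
11! = 11·10! = 11·3,628,800 = 39,916,800, which equals 39,916,800.

Answer: Yes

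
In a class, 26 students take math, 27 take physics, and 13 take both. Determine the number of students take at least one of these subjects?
40

Working:
|A∪B| = |A|+|B|-|A∩B| = 26+27-13 = 40.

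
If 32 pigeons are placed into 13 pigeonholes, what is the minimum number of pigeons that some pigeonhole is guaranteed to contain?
3
Pigeonhole: ⌈32/13⌉ = 3.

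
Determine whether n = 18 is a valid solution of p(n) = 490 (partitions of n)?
No

Pentagonal recurrence p(n) = p(n−1) + p(n−2) − p(n−5) − p(n−7) + …: p(18) = p(17) + p(16) − p(13) − p(11) + p(6) + p(3) = 297 + 231 − 101 − 56 + 11 + 3 = 385, which does not equal 490.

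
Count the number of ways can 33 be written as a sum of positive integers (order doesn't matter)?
10,143

Reasoning: Pentagonal recurrence p(n) = p(n−1) + p(n−2) − p(n−5) − p(n−7) + …: p(33) = p(32) + p(31) − p(28) − p(26) + p(21) + p(18) − p(11) − p(7) = 8,349 + 6,842 − 3,718 − 2,436 + 792 + 385 − 56 − 15 = 10,143.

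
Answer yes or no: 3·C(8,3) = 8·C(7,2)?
Yes

Working:
Absorption identity k·C(n,k) = n·C(n-1,k-1). LHS = 3·56 = 168; RHS = 8·21 = 168.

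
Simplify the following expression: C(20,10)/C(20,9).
11/10

Reasoning: C(n,k+1)/C(n,k) = (n−k)/(k+1). Here (20−9)/(9+1) = 11/10 = 11/10.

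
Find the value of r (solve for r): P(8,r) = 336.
3

Solution: P(8,r) = 8·7·…·(8−r+1), a product of r factors. Multiplying down from 8: 8 = 8; 8·7 = 56; 8·7·6 = 336 ✓ (3 factors). So r = 3.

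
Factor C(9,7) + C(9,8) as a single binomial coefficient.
C(10,8)

By Pascal's identity: C(9,7) + C(9,8) = C(10,8) = 45.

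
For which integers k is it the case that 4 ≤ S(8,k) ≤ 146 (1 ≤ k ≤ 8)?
S(8,1)=1; S(8,2)=127; S(8,3)=966; S(8,4)=1,701; S(8,5)=1,050; S(8,6)=266; S(8,7)=28; S(8,8)=1. So valid k = 2, 7.
Final answer: 2, 7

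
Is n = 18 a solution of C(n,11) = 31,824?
C(18,11) = 18·17·16·15·14·13·12·11·10·9·8/11! = 1,270,312,243,200/39,916,800 = 31,824, which equals 31,824.

Answer: Yes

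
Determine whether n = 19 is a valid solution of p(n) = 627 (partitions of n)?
No

Working:
Pentagonal recurrence p(n) = p(n−1) + p(n−2) − p(n−5) − p(n−7) + …: p(19) = p(18) + p(17) − p(14) − p(12) + p(7) + p(4) = 385 + 297 − 135 − 77 + 15 + 5 = 490, which does not equal 627.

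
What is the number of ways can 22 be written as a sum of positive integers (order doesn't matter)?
1,002

Explanation: Pentagonal recurrence p(n) = p(n−1) + p(n−2) − p(n−5) − p(n−7) + …: p(22) = p(21) + p(20) − p(17) − p(15) + p(10) + p(7) − p(0) = 792 + 627 − 297 − 176 + 42 + 15 − 1 = 1,002.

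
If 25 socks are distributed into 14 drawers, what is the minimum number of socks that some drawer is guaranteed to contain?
2

Explanation: Pigeonhole: ⌈25/14⌉ = 2.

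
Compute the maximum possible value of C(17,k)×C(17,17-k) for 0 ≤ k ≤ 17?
590,976,100

Solution: C(17,k)·C(17,17-k) = C(17,k)², maximised at the centre k = 8: C(17,8)² = 590,976,100.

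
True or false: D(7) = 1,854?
Derangements of 7 elements: D(7) = (7-1)·[D(6) + D(5)] = 6·[265 + 44] = 1,854.
Final answer: True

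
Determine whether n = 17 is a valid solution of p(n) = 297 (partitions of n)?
Yes

Solution: Pentagonal recurrence p(n) = p(n−1) + p(n−2) − p(n−5) − p(n−7) + …: p(17) = p(16) + p(15) − p(12) − p(10) + p(5) + p(2) = 231 + 176 − 77 − 42 + 7 + 2 = 297, which equals 297.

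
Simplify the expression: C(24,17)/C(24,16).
8/17

C(n,k+1)/C(n,k) = (n−k)/(k+1). Here (24−16)/(16+1) = 8/17 = 8/17.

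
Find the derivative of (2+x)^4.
4(2+x)^3

Using the power rule: d/dx (2+x)^4 = 4(2+x)^{3}.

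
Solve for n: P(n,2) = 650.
26

Explanation: P(n,2) = n(n−1) is increasing in n; n(n−1) ≈ (n−0.5)^2 = 650 gives n ≈ 26.0. Check: P(24,2) = 552, P(25,2) = 600, P(26,2) = 650 ✓. So n = 26.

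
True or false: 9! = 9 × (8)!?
True

Reasoning: By definition n! = n × (n-1)!, so 9! = 9 × 8!.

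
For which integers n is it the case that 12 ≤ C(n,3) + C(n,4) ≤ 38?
C(4,3)+C(4,4)=5; C(5,3)+C(5,4)=15; C(6,3)+C(6,4)=35; C(7,3)+C(7,4)=70. So valid n = 5, 6.
Final answer: 5, 6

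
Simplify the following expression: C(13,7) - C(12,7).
924

Explanation: C(13,7) - C(12,7) = C(12,6) = 924.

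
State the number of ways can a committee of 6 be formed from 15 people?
5,005

Solution: C(15,6) = 15! / (6! × (15-6)!)
         = 15! / (6! × 9!)
         = 5,005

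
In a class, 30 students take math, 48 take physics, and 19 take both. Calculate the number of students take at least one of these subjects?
59

Explanation: |A∪B| = |A|+|B|-|A∩B| = 30+48-19 = 59.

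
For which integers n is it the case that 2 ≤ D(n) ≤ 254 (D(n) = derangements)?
3, 4, 5

Using D(n) = (n−1)[D(n−1) + D(n−2)] with D(1)=0, D(2)=1: D(2)=1; D(3)=2; D(4)=9; D(5)=44; D(6)=265. So valid n = 3, 4, 5.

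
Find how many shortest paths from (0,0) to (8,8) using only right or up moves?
12,870

Choose 8 rights from 16 moves: C(16,8) = 12,870.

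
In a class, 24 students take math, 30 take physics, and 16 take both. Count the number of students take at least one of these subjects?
38

|A∪B| = |A|+|B|-|A∩B| = 24+30-16 = 38.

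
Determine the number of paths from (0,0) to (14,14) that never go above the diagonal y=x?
2,674,440

Solution: Counted by the Catalan number C_14: C_14 = C(28,14)/(14+1) = 40,116,600/15 = 2,674,440.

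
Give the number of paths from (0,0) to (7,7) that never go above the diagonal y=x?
429

Reasoning: Counted by the Catalan number C_7: C_7 = C(14,7)/(7+1) = 3,432/8 = 429.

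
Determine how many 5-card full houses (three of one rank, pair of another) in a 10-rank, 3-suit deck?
270

Explanation: Triple rank: 10. Triple suits: C(3,3)=1. Pair rank: 9. Pair suits: C(3,2)=3. Total: 270.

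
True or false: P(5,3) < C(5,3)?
False

P(5,3) = 60 and C(5,3) = 10; P(n,r) = r! × C(n,r) so P > C whenever r ≥ 2.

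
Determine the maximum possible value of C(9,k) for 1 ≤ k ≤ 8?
126

Explanation: C(9,k) is maximised at the centre of the row: C(9,4) = 126.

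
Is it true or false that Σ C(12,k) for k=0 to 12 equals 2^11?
Binomial theorem: Σ C(12,k) = (1+1)^12 = 2^12 = 4,096; RHS 2^11 = 2,048.

Answer: False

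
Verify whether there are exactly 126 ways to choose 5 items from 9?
True

C(9,5) = 126.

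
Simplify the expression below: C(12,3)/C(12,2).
10/3

Solution: C(n,k+1)/C(n,k) = (n−k)/(k+1). Here (12−2)/(2+1) = 10/3 = 10/3.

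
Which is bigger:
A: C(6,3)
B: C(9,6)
B

Solution: A=C(6,3)=20, B=C(9,6)=84.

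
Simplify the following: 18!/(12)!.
13,366,080

Solution: This equals 18×17×...×13 = 13,366,080.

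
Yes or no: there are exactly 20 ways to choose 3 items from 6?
Yes

Solution: C(6,3) = 20.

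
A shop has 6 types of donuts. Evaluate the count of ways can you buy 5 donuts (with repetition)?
Stars and bars: C(5+6-1, 5) = C(10, 5) = 252.

Answer: 252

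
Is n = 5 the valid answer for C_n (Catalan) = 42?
Yes

Reasoning: C_5 = C(10,5)/(5+1) = 252/6 = 42, which equals 42.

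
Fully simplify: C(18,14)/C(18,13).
C(n,k+1)/C(n,k) = (n−k)/(k+1). Here (18−13)/(13+1) = 5/14 = 5/14.

Answer: 5/14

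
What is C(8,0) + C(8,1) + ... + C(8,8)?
256

Working:
Sum of binomial coefficients = 2^8 = 256.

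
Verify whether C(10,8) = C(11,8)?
LHS = C(10,8) = 45; RHS = C(11,8) = 165. 45 ≠ 165, so the statement does not hold.

Answer: False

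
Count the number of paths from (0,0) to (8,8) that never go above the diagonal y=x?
Counted by the Catalan number C_8: C_8 = C(16,8)/(8+1) = 12,870/9 = 1,430.
Final answer: 1,430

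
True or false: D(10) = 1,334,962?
Derangements of 10 elements: D(10) = (10-1)·[D(9) + D(8)] = 9·[133,496 + 14,833] = 1,334,961.

Answer: False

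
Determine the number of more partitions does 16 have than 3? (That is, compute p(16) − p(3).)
Pentagonal recurrence p(n) = p(n−1) + p(n−2) − p(n−5) − p(n−7) + …: p(16) = p(15) + p(14) − p(11) − p(9) + p(4) + p(1) = 176 + 135 − 56 − 30 + 5 + 1 = 231.
p(3) = p(2) + p(1) = 2 + 1 = 3.
Difference = 231 − 3 = 228.

Answer: 228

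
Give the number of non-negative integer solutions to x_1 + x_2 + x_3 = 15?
136

Reasoning: C(15+3-1, 3-1) = 136.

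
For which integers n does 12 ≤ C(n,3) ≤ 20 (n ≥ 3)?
C(5,3)=10; C(6,3)=20; C(7,3)=35. So valid n = 6.

Answer: 6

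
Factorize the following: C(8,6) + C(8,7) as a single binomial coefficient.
C(9,7)

Explanation: By Pascal's identity: C(8,6) + C(8,7) = C(9,7) = 36.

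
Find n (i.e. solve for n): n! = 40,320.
8

Reasoning: n! is strictly increasing. 6! = 720, 7! = 5,040, 8! = 40,320 ✓. So n = 8.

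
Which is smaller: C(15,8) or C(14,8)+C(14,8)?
C(14,8)+C(14,8)

Solution: C(15,8)=6,435; C(14,8)+C(14,8)=3,003+3,003=6,006.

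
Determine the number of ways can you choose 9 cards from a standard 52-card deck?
C(52,9) = 3,679,075,400.

Answer: 3,679,075,400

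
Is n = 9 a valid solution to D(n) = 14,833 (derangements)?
D(9) = (9-1)·[D(8) + D(7)] = 8·[14,833 + 1,854] = 133,496, which does not equal 14,833.
Final answer: No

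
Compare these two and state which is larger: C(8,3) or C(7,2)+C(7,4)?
Equal

Reasoning: C(8,3)=56; C(7,2)+C(7,4)=21+35=56.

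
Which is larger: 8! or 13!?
13!

Reasoning: 8!=40,320, 13!=6,227,020,800. 13! > 8!.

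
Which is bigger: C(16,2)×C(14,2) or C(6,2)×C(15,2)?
C(16,2)×C(14,2)

Reasoning: C(16,2)×C(14,2)=10,920, C(6,2)×C(15,2)=1,575.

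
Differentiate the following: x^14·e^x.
Product rule: d/dx[x^14]·e^x + x^14·d/dx[e^x] = 14x^{13}e^x + x^14e^x.
Final answer: (14x^13 + x^14)e^x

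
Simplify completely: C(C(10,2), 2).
C(10,2) = 45, then C(45, 2) = 990.

Answer: 990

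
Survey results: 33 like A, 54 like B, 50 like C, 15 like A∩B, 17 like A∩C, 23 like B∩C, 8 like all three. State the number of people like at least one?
90

Explanation: |A∪B∪C| = 33+54+50-15-17-23+8 = 90.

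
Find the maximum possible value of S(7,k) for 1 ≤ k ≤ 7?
350

Reasoning: Row S(7,k) for k = 1..7 (via S(n,k) = k·S(n−1,k) + S(n−1,k−1)): 1, 63, 301, 350, 140, 21, 1. The row is unimodal; maximum at k = 4: 350.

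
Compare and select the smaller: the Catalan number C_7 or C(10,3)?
C(10,3)

C_7 = C(14,7)/(7+1) = 3,432/8 = 429; C(10,3) = 120.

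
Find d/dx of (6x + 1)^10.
60(6x + 1)^9

Explanation: Chain rule: 10(6x+1)^{9} × 6 = 60(6x+1)^{9}.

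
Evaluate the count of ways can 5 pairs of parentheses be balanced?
42

Reasoning: Using the Catalan number formula: C_n = C(2n, n) / (n+1)
C_5 = C(10, 5) / (5+1)
     = 252 / 6
     = 42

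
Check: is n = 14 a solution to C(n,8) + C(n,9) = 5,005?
Yes

Solution: C(14,8) + C(14,9) = 3,003 + 2,002 = 5,005, which equals 5,005.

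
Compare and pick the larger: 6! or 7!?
7!

6!=720, 7!=5,040. 7! > 6!.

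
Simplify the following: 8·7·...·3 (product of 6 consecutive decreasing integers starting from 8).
20,160
This is P(8,6) = 8!/(2)! = 20,160.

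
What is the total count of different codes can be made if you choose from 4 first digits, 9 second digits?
36

Reasoning: By the multiplication principle: 4 × 9 = 36.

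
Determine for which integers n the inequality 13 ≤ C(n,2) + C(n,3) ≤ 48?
5, 6

C(4,2)+C(4,3)=10; C(5,2)+C(5,3)=20; C(6,2)+C(6,3)=35; C(7,2)+C(7,3)=56. So valid n = 5, 6.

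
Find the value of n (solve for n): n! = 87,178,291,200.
14

n! is strictly increasing. 12! = 479,001,600, 13! = 6,227,020,800, 14! = 87,178,291,200 ✓. So n = 14.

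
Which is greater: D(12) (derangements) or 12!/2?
12!/2
D(12) = (12-1)·[D(11) + D(10)] = 11·[14,684,570 + 1,334,961] = 176,214,841; 12!/2 = 479,001,600/2 = 239,500,800.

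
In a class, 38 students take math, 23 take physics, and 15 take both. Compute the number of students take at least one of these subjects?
|A∪B| = |A|+|B|-|A∩B| = 38+23-15 = 46.

Answer: 46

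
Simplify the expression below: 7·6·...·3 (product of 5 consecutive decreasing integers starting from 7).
2,520

Working:
This is P(7,5) = 7!/(2)! = 2,520.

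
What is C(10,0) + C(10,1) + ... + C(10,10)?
1,024

Sum of binomial coefficients = 2^10 = 1,024.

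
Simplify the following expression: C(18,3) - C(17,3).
136

Working:
C(18,3) - C(17,3) = C(17,2) = 136.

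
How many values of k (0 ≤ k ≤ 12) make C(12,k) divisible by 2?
9

Working:
Checking C(12,k) mod 2 for k = 0..12: divisible at k = 1, 2, 3, 5, 6, 7, 9, 10, 11. That's 9 values.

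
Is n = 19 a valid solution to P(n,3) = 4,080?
No

Explanation: P(19,3) = 19·18·17 = 5,814, which does not equal 4,080.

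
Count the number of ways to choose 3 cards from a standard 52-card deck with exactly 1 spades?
13 spades and 39 non-spades: C(13,1) × C(39,2) = 13 × 741 = 9,633.

Answer: 9,633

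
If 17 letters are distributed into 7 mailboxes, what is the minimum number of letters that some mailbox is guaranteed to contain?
3

Explanation: Pigeonhole: ⌈17/7⌉ = 3.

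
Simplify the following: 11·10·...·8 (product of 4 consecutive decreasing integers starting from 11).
7,920

Reasoning: This is P(11,4) = 11!/(7)! = 7,920.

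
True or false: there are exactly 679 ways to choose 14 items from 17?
False
C(17,14) = 680 ≠ 679.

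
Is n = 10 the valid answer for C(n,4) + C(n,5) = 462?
Yes

Working:
C(10,4) + C(10,5) = 210 + 252 = 462, which equals 462.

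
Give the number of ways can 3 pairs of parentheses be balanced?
5

Reasoning: Using the Catalan number formula: C_n = C(2n, n) / (n+1)
C_3 = C(6, 3) / (3+1)
     = 20 / 4
     = 5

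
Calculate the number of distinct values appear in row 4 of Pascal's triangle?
3

Reasoning: Row 4 has entries C(4,0)..C(4,4); by symmetry C(4,k)=C(4,4-k), giving 3 distinct values.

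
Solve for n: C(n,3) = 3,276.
28

C(n,3) = n(n−1)(n−2)/3! is increasing in n, and n(n−1)(n−2) = 3!·3,276 = 19,656 ≈ (n−1)^3 gives n ≈ 28.0. Check: C(26,3) = 2,600, C(27,3) = 2,925, C(28,3) = 3,276 ✓. So n = 28.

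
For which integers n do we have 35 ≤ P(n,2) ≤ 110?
7, 8, 9, 10, 11
P(6,2)=30; P(7,2)=42; P(8,2)=56; P(9,2)=72; P(10,2)=90; P(11,2)=110; P(12,2)=132. So valid n = 7, 8, 9, 10, 11.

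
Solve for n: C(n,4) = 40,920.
33

Explanation: C(n,4) = n(n−1)(n−2)(n−3)/4! is increasing in n, and n(n−1)(n−2)(n−3) = 4!·40,920 = 982,080 ≈ (n−1.5)^4 gives n ≈ 33.0. Check: C(31,4) = 31,465, C(32,4) = 35,960, C(33,4) = 40,920 ✓. So n = 33.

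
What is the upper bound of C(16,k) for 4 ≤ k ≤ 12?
12,870

Explanation: C(16,k) is maximised at the centre of the row: C(16,8) = 12,870.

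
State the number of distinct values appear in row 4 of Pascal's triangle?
3

Explanation: Row 4 has entries C(4,0)..C(4,4); by symmetry C(4,k)=C(4,4-k), giving 3 distinct values.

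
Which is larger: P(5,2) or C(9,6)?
C(9,6)

P(5,2)=20, C(9,6)=84.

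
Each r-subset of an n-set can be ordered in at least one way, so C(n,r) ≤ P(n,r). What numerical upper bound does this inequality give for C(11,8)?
6,652,800

P(11,8) = 11·10·9·8·7·6·5·4 = 6,652,800, so C(11,8) ≤ 6,652,800. (The bound is loose by a factor of 8! = 40,320: C(11,8) = 6,652,800/40,320 = 165.)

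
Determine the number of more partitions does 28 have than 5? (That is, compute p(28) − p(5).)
3,711

Explanation: Pentagonal recurrence p(n) = p(n−1) + p(n−2) − p(n−5) − p(n−7) + …: p(28) = p(27) + p(26) − p(23) − p(21) + p(16) + p(13) − p(6) − p(2) = 3,010 + 2,436 − 1,255 − 792 + 231 + 101 − 11 − 2 = 3,718.
p(5) = p(4) + p(3) − p(0) = 5 + 3 − 1 = 7.
Difference = 3,718 − 7 = 3,711.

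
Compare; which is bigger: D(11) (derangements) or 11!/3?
D(11)

Solution: D(11) = (11-1)·[D(10) + D(9)] = 10·[1,334,961 + 133,496] = 14,684,570; 11!/3 = 39,916,800/3 = 13,305,600.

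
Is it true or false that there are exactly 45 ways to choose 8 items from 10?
True

Reasoning: C(10,8) = 45.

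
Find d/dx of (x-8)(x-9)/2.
d/dx[(x-8)(x-9)] = (x-9) + (x-8) = 2x - 17. Dividing by 2 gives (2x - 17)/2.

Answer: (2x - 17)/2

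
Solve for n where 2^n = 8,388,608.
23

Explanation: 8,388,608 = 1,024 × 1,024 × 8 = 2^10 × 2^10 × 2^3 = 2^23, so n = 23.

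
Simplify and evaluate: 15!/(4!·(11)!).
This is C(15,4) = 1,365.

Answer: 1,365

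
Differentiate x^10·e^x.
Product rule: d/dx[x^10]·e^x + x^10·d/dx[e^x] = 10x^{9}e^x + x^10e^x.

Answer: (10x^9 + x^10)e^x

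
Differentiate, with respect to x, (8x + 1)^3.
24(8x + 1)^2

Explanation: Chain rule: 3(8x+1)^{2} × 8 = 24(8x+1)^{2}.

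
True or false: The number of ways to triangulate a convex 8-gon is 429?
False
Triangulations of a convex 8-gon are counted by the Catalan number C_6: C_6 = C(12,6)/(6+1) = 924/7 = 132.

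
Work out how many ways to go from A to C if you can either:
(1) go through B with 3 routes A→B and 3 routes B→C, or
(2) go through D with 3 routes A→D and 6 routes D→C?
Route via B: 3×3=9. Route via D: 3×6=18. Total: 27.
Final answer: 27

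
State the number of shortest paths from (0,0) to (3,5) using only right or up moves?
56

Working:
Choose 3 rights from 8 moves: C(8,3) = 56.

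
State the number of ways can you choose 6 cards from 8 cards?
28

Explanation: C(8,6) = 8! / (6! × (8-6)!)
         = 8! / (6! × 2!)
         = 28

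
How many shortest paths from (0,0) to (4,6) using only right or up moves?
210

Solution: Choose 4 rights from 10 moves: C(10,4) = 210.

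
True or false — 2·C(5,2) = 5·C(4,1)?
Absorption identity k·C(n,k) = n·C(n-1,k-1). LHS = 2·10 = 20; RHS = 5·4 = 20.
Final answer: True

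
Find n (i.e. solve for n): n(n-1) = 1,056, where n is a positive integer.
33
n² − n − 1,056 = 0, so n = (1 ± √(1 + 4·1,056))/2 = (1 ± √4,225)/2 = (1 ± 65)/2, i.e. n = 33 or n = -32. Taking the positive root, n = 33 (check: 33×32 = 1,056).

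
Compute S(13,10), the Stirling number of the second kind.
39,325

Explanation: Using the Stirling recurrence: S(n,k) = k·S(n-1,k) + S(n-1,k-1)
S(13,10) = 10·S(12,10) + S(12,9)
         = 10·1705 + 22275
         = 17050 + 22275
         = 39,325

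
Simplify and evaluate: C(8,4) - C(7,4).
35

Working:
C(8,4) - C(7,4) = C(7,3) = 35.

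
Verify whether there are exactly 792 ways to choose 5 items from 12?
True

C(12,5) = 792.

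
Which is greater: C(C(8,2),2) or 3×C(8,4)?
C(C(8,2),2)
C(C(8,2),2)=378, 3×C(8,4)=210.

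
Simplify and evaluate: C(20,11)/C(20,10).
10/11

C(n,k+1)/C(n,k) = (n−k)/(k+1). Here (20−10)/(10+1) = 10/11 = 10/11.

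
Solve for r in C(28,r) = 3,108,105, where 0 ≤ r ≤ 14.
C(28,r) is increasing for 0 ≤ r ≤ 14. Stepping up (C(28,r+1) = C(28,r)·(28−r)/(r+1)): C(28,1) = 28, C(28,2) = 378, C(28,3) = 3,276, C(28,4) = 20,475, C(28,5) = 98,280, C(28,6) = 376,740, C(28,7) = 1,184,040, C(28,8) = 3,108,105 ✓. So r = 8.
Final answer: 8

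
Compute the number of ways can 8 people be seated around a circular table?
5,040

Reasoning: Circular arrangements: (8-1)! = 5,040.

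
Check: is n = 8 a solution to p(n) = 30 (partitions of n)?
No
Pentagonal recurrence p(n) = p(n−1) + p(n−2) − p(n−5) − p(n−7) + …: p(8) = p(7) + p(6) − p(3) − p(1) = 15 + 11 − 3 − 1 = 22, which does not equal 30.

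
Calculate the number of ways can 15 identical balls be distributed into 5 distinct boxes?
3,876

Solution: C(15+5-1, 5-1) = C(19, 4) = 3,876.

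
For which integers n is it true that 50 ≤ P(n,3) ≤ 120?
5, 6
P(4,3)=24; P(5,3)=60; P(6,3)=120; P(7,3)=210. So valid n = 5, 6.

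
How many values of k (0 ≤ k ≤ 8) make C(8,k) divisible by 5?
Checking C(8,k) mod 5 for k = 0..8: divisible at k = 4. That's 1 values.

Answer: 1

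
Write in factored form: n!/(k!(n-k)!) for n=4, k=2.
This is the binomial coefficient C(4,2) = 6.
Final answer: C(4,2) = 6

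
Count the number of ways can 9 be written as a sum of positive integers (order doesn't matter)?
30

Reasoning: Pentagonal recurrence p(n) = p(n−1) + p(n−2) − p(n−5) − p(n−7) + …: p(9) = p(8) + p(7) − p(4) − p(2) = 22 + 15 − 5 − 2 = 30.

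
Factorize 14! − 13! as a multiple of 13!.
14! − 13! = 14·13! − 13! = (14 − 1)·13! = 13 × 13! = 80,951,270,400.

Answer: 13 × 13! = 80,951,270,400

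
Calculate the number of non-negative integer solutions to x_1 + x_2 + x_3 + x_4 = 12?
455

Solution: C(12+4-1, 4-1) = 455.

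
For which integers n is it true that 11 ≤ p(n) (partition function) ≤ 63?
6, 7, 8, 9, 10, 11

Tabulating p(n) via p(n) = p(n−1) + p(n−2) − p(n−5) − p(n−7) + …: p(5)=7; p(6)=11; p(7)=15; p(8)=22; p(9)=30; p(10)=42; p(11)=56; p(12)=77. So valid n = 6, 7, 8, 9, 10, 11.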